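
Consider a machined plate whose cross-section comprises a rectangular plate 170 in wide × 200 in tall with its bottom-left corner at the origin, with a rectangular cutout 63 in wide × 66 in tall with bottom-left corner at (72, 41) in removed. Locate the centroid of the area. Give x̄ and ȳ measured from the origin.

x̄ = 82.42 in, ȳ = 103.62 in

Part | A | x̄ᵢ | ȳᵢ | A·x̄ᵢ | A·ȳᵢ
plate | 34000.00 | 85.00 | 100.00 | 2890000.00 | 3400000.00
hole | -4158.00 | 103.50 | 74.00 | -430353.00 | -307692.00
Σ | 29842.00 |  |  | 2459647.00 | 3092308.00
x̄ = 2459647.00 / 29842.00 = 82.42 in
ȳ = 3092308.00 / 29842.00 = 103.62 in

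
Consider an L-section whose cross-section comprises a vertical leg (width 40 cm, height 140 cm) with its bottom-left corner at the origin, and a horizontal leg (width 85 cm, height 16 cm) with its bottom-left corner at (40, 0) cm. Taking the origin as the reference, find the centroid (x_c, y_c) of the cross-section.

vertical leg: A = 40 × 140 = 5600.00, centroid at (20.00, 70.00).
horizontal leg: A = 85 × 16 = 1360.00, centroid at (82.50, 8.00).
ΣA = 6960.00 cm²
ΣAx_c = (5600.00)(20.00) + (1360.00)(82.50) = 224200.00 cm³
ΣAy_c = (5600.00)(70.00) + (1360.00)(8.00) = 402880.00 cm³
x_c = 224200.00 / 6960.00 = 32.21 cm
y_c = 402880.00 / 6960.00 = 57.89 cm

x_c = 32.21 cm, y_c = 57.89 cm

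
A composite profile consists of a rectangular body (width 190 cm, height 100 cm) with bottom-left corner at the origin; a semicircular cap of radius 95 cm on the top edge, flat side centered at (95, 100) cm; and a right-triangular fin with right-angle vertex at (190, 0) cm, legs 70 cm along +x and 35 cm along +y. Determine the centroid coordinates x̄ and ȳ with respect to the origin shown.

x̄ = 99.21 cm, ȳ = 85.85 cm

rectangular body: A = 190 × 100 = 19000.00, centroid at (95.00, 50.00).
semicircular top: A = ½π·95² = 14176.44, centroid at (95.00, 140.32).
triangular fin: A = ½·70·35 = 1225.00, centroid at (213.33, 11.67).
ΣA = 34401.44 cm², ΣAx̄ = 3413094.83 cm³, ΣAȳ = 2953518.68 cm³.
x̄ = 3413094.83/34401.44 = 99.21 cm; ȳ = 2953518.68/34401.44 = 85.85 cm.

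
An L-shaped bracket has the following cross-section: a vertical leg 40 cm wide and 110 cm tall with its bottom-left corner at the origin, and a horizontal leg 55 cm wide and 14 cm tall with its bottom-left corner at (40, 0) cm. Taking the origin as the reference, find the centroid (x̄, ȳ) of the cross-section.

Part | A | x̄ᵢ | ȳᵢ | A·x̄ᵢ | A·ȳᵢ
vertical leg | 4400.00 | 20.00 | 55.00 | 88000.00 | 242000.00
horizontal leg | 770.00 | 67.50 | 7.00 | 51975.00 | 5390.00
Σ | 5170.00 |  |  | 139975.00 | 247390.00
x̄ = 139975.00 / 5170.00 = 27.07 cm
ȳ = 247390.00 / 5170.00 = 47.85 cm

x̄ = 27.07 cm, ȳ = 47.85 cm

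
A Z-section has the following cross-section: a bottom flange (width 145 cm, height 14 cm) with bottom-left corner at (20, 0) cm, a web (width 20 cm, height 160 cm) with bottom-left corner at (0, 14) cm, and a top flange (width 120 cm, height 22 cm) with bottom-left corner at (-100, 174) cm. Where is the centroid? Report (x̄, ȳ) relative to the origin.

x̄ = 14.51 cm, ȳ = 102.09 cm

bottom flange: A = 145 × 14 = 2030.00, centroid at (92.50, 7.00).
web: A = 20 × 160 = 3200.00, centroid at (10.00, 94.00).
top flange: A = 120 × 22 = 2640.00, centroid at (-40.00, 185.00).
ΣA = 7870.00 cm²
ΣAx̄ = (2030.00)(92.50) + (3200.00)(10.00) + (2640.00)(-40.00) = 114175.00 cm³
ΣAȳ = (2030.00)(7.00) + (3200.00)(94.00) + (2640.00)(185.00) = 803410.00 cm³
x̄ = 114175.00 / 7870.00 = 14.51 cm
ȳ = 803410.00 / 7870.00 = 102.09 cm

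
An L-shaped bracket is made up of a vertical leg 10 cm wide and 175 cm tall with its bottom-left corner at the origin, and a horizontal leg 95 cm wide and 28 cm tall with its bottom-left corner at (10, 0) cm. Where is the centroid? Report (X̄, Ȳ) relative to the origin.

vertical leg: A = 10 × 175 = 1750.00, centroid at (5.00, 87.50).
horizontal leg: A = 95 × 28 = 2660.00, centroid at (57.50, 14.00).
ΣA = 4410.00 cm², ΣAX̄ = 161700.00 cm³, ΣAȲ = 190365.00 cm³.
X̄ = 161700.00/4410.00 = 36.67 cm; Ȳ = 190365.00/4410.00 = 43.17 cm.

X̄ = 36.67 cm, Ȳ = 43.17 cm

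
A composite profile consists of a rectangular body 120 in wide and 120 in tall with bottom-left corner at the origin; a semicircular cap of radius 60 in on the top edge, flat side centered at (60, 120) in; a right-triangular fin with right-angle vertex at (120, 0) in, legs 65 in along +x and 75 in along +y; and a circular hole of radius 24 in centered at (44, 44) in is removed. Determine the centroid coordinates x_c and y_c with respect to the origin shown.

x_c = 71.02 in, y_c = 80.64 in

rectangular body: A = 120 × 120 = 14400.00, centroid at (60.00, 60.00).
semicircular top: A = ½π·60² = 5654.87, centroid at (60.00, 145.46).
triangular fin: A = ½·65·75 = 2437.50, centroid at (141.67, 25.00).
hole: A = −π·24² = -1809.56, centroid at (44.00, 44.00).
ΣA = 20682.81 in²
ΣAx_c = (14400.00)(60.00) + (5654.87)(60.00) + (2437.50)(141.67) + (-1809.56)(44.00) = 1468983.98 in³
ΣAy_c = (14400.00)(60.00) + (5654.87)(145.46) + (2437.50)(25.00) + (-1809.56)(44.00) = 1667900.99 in³
x_c = 1468983.98 / 20682.81 = 71.02 in
y_c = 1667900.99 / 20682.81 = 80.64 in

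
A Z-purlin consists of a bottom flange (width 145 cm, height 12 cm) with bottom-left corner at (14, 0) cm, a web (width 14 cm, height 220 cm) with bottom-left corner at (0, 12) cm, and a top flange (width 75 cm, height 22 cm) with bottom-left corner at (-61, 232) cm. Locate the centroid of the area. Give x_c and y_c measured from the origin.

x_c = 20.60 cm, y_c = 121.66 cm

bottom flange: A = 145 × 12 = 1740.00, centroid at (86.50, 6.00).
web: A = 14 × 220 = 3080.00, centroid at (7.00, 122.00).
top flange: A = 75 × 22 = 1650.00, centroid at (-23.50, 243.00).
ΣA = 6470.00 cm², ΣAx_c = 133295.00 cm³, ΣAy_c = 787150.00 cm³.
x_c = 133295.00/6470.00 = 20.60 cm; y_c = 787150.00/6470.00 = 121.66 cm.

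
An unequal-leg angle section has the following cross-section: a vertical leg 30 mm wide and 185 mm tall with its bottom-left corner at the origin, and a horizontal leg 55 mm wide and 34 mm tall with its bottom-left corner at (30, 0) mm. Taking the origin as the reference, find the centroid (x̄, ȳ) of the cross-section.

x̄ = 25.71 mm, ȳ = 73.47 mm

vertical leg: A = 30 × 185 = 5550.00, centroid at (15.00, 92.50).
horizontal leg: A = 55 × 34 = 1870.00, centroid at (57.50, 17.00).
ΣA = 7420.00 mm²
ΣAx̄ = (5550.00)(15.00) + (1870.00)(57.50) = 190775.00 mm³
ΣAȳ = (5550.00)(92.50) + (1870.00)(17.00) = 545165.00 mm³
x̄ = 190775.00 / 7420.00 = 25.71 mm
ȳ = 545165.00 / 7420.00 = 73.47 mm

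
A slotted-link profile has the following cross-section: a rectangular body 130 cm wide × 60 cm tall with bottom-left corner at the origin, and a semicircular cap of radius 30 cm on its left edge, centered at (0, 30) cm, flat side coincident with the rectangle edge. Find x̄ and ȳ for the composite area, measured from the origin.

Part | A | x̄ᵢ | ȳᵢ | A·x̄ᵢ | A·ȳᵢ
rectangular body | 7800.00 | 65.00 | 30.00 | 507000.00 | 234000.00
semicircular end | 1413.72 | -12.73 | 30.00 | -18000.00 | 42411.50
Σ | 9213.72 |  |  | 489000.00 | 276411.50
x̄ = 489000.00 / 9213.72 = 53.07 cm
ȳ = 276411.50 / 9213.72 = 30.00 cm

x̄ = 53.07 cm, ȳ = 30.00 cm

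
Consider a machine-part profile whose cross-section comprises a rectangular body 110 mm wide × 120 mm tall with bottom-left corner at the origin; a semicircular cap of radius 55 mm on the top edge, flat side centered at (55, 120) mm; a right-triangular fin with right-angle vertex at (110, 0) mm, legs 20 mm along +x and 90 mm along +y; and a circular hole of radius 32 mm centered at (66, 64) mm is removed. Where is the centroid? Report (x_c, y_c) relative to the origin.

Part | A | x̄ᵢ | ȳᵢ | A·x̄ᵢ | A·ȳᵢ
rectangular body | 13200.00 | 55.00 | 60.00 | 726000.00 | 792000.00
semicircular top | 4751.66 | 55.00 | 143.34 | 261341.24 | 681115.73
triangular fin | 900.00 | 116.67 | 30.00 | 105000.00 | 27000.00
hole | -3216.99 | 66.00 | 64.00 | -212321.40 | -205887.42
Σ | 15634.67 |  |  | 880019.84 | 1294228.32
x_c = 880019.84 / 15634.67 = 56.29 mm
y_c = 1294228.32 / 15634.67 = 82.78 mm

x_c = 56.29 mm, y_c = 82.78 mm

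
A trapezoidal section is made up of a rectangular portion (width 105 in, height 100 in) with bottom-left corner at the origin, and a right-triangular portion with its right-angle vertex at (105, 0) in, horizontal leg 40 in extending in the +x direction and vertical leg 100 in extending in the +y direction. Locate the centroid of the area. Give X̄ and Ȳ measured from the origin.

Part | A | x̄ᵢ | ȳᵢ | A·x̄ᵢ | A·ȳᵢ
rectangular portion | 10500.00 | 52.50 | 50.00 | 551250.00 | 525000.00
triangular portion | 2000.00 | 118.33 | 33.33 | 236666.67 | 66666.67
Σ | 12500.00 |  |  | 787916.67 | 591666.67
X̄ = 787916.67 / 12500.00 = 63.03 in
Ȳ = 591666.67 / 12500.00 = 47.33 in

X̄ = 63.03 in, Ȳ = 47.33 in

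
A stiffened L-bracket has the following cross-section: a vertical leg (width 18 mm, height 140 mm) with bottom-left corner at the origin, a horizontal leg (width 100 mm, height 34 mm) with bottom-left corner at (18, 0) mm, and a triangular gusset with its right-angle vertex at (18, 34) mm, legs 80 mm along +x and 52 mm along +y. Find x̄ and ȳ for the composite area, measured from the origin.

Part | A | x̄ᵢ | ȳᵢ | A·x̄ᵢ | A·ȳᵢ
vertical leg | 2520.00 | 9.00 | 70.00 | 22680.00 | 176400.00
horizontal leg | 3400.00 | 68.00 | 17.00 | 231200.00 | 57800.00
gusset | 2080.00 | 44.67 | 51.33 | 92906.67 | 106773.33
Σ | 8000.00 |  |  | 346786.67 | 340973.33
x̄ = 346786.67 / 8000.00 = 43.35 mm
ȳ = 340973.33 / 8000.00 = 42.62 mm

x̄ = 43.35 mm, ȳ = 42.62 mm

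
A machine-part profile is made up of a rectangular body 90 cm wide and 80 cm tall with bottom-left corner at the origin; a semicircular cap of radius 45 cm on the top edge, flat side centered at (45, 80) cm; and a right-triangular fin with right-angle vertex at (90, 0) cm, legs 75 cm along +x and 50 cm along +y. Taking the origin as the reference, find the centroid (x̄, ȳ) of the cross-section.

x̄ = 55.71 cm, ȳ = 51.77 cm

rectangular body: A = 90 × 80 = 7200.00, centroid at (45.00, 40.00).
semicircular top: A = ½π·45² = 3180.86, centroid at (45.00, 99.10).
triangular fin: A = ½·75·50 = 1875.00, centroid at (115.00, 16.67).
ΣA = 12255.86 cm²
ΣAx̄ = (7200.00)(45.00) + (3180.86)(45.00) + (1875.00)(115.00) = 682763.82 cm³
ΣAȳ = (7200.00)(40.00) + (3180.86)(99.10) + (1875.00)(16.67) = 634469.00 cm³
x̄ = 682763.82 / 12255.86 = 55.71 cm
ȳ = 634469.00 / 12255.86 = 51.77 cm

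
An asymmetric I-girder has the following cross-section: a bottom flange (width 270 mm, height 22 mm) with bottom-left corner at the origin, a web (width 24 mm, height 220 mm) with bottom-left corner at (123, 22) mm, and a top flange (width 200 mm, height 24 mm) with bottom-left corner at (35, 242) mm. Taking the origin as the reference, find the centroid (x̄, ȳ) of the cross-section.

x̄ = 135.00 mm, ȳ = 123.69 mm

bottom flange: A = 270 × 22 = 5940.00, centroid at (135.00, 11.00).
web: A = 24 × 220 = 5280.00, centroid at (135.00, 132.00).
top flange: A = 200 × 24 = 4800.00, centroid at (135.00, 254.00).
ΣA = 16020.00 mm², ΣAx̄ = 2162700.00 mm³, ΣAȳ = 1981500.00 mm³.
x̄ = 2162700.00/16020.00 = 135.00 mm; ȳ = 1981500.00/16020.00 = 123.69 mm.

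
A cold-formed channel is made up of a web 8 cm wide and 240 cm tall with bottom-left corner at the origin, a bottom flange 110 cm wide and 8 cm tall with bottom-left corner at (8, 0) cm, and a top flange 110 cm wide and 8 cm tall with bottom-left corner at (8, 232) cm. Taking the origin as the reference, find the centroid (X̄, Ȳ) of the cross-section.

web: A = 8 × 240 = 1920.00, centroid at (4.00, 120.00).
bottom flange: A = 110 × 8 = 880.00, centroid at (63.00, 4.00).
top flange: A = 110 × 8 = 880.00, centroid at (63.00, 236.00).
ΣA = 3680.00 cm²
ΣAX̄ = (1920.00)(4.00) + (880.00)(63.00) + (880.00)(63.00) = 118560.00 cm³
ΣAȲ = (1920.00)(120.00) + (880.00)(4.00) + (880.00)(236.00) = 441600.00 cm³
X̄ = 118560.00 / 3680.00 = 32.22 cm
Ȳ = 441600.00 / 3680.00 = 120.00 cm

X̄ = 32.22 cm, Ȳ = 120.00 cm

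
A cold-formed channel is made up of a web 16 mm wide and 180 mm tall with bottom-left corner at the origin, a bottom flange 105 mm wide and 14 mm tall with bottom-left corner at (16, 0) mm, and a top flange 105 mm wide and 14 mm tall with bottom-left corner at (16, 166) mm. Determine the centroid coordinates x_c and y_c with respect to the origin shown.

web: A = 16 × 180 = 2880.00, centroid at (8.00, 90.00).
bottom flange: A = 105 × 14 = 1470.00, centroid at (68.50, 7.00).
top flange: A = 105 × 14 = 1470.00, centroid at (68.50, 173.00).
ΣA = 5820.00 mm²
ΣAx_c = (2880.00)(8.00) + (1470.00)(68.50) + (1470.00)(68.50) = 224430.00 mm³
ΣAy_c = (2880.00)(90.00) + (1470.00)(7.00) + (1470.00)(173.00) = 523800.00 mm³
x_c = 224430.00 / 5820.00 = 38.56 mm
y_c = 523800.00 / 5820.00 = 90.00 mm

x_c = 38.56 mm, y_c = 90.00 mm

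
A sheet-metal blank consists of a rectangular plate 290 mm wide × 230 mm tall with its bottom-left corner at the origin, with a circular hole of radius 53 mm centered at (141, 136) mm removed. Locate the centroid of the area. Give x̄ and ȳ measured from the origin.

plate: A = 290 × 230 = 66700.00, centroid at (145.00, 115.00).
hole: A = −π·53² = -8824.73, centroid at (141.00, 136.00).
ΣA = 57875.27 mm²
ΣAx̄ = (66700.00)(145.00) + (-8824.73)(141.00) = 8427212.54 mm³
ΣAȳ = (66700.00)(115.00) + (-8824.73)(136.00) = 6470336.21 mm³
x̄ = 8427212.54 / 57875.27 = 145.61 mm
ȳ = 6470336.21 / 57875.27 = 111.80 mm

x̄ = 145.61 mm, ȳ = 111.80 mm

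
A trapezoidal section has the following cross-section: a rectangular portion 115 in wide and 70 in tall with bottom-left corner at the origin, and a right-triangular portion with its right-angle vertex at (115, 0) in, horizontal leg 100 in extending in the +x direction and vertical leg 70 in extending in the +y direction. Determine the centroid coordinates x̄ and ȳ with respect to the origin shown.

x̄ = 85.03 in, ȳ = 31.46 in

rectangular portion: A = 115 × 70 = 8050.00, centroid at (57.50, 35.00).
triangular portion: A = ½·100·70 = 3500.00, centroid at (148.33, 23.33).
ΣA = 11550.00 in²
ΣAx̄ = (8050.00)(57.50) + (3500.00)(148.33) = 982041.67 in³
ΣAȳ = (8050.00)(35.00) + (3500.00)(23.33) = 363416.67 in³
x̄ = 982041.67 / 11550.00 = 85.03 in
ȳ = 363416.67 / 11550.00 = 31.46 in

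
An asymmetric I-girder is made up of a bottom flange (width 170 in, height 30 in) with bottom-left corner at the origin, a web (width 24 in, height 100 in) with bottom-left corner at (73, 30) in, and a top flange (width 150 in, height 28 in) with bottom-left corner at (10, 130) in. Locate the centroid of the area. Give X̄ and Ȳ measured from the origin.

Part | A | x̄ᵢ | ȳᵢ | A·x̄ᵢ | A·ȳᵢ
bottom flange | 5100.00 | 85.00 | 15.00 | 433500.00 | 76500.00
web | 2400.00 | 85.00 | 80.00 | 204000.00 | 192000.00
top flange | 4200.00 | 85.00 | 144.00 | 357000.00 | 604800.00
Σ | 11700.00 |  |  | 994500.00 | 873300.00
X̄ = 994500.00 / 11700.00 = 85.00 in
Ȳ = 873300.00 / 11700.00 = 74.64 in

X̄ = 85.00 in, Ȳ = 74.64 in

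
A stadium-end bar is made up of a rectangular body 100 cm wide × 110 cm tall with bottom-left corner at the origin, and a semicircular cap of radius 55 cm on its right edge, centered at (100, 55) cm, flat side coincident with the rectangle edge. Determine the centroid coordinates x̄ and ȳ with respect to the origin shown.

rectangular body: A = 100 × 110 = 11000.00, centroid at (50.00, 55.00).
semicircular end: A = ½π·55² = 4751.66, centroid at (123.34, 55.00).
ΣA = 15751.66 cm²
ΣAx̄ = (11000.00)(50.00) + (4751.66)(123.34) = 1136082.56 cm³
ΣAȳ = (11000.00)(55.00) + (4751.66)(55.00) = 866341.24 cm³
x̄ = 1136082.56 / 15751.66 = 72.12 cm
ȳ = 866341.24 / 15751.66 = 55.00 cm

x̄ = 72.12 cm, ȳ = 55.00 cm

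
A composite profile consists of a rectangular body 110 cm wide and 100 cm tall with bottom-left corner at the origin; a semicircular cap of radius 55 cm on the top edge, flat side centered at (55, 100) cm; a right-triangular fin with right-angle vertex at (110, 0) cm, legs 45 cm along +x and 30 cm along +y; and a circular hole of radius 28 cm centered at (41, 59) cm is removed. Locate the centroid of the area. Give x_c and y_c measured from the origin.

x_c = 60.85 cm, y_c = 71.44 cm

rectangular body: A = 110 × 100 = 11000.00, centroid at (55.00, 50.00).
semicircular top: A = ½π·55² = 4751.66, centroid at (55.00, 123.34).
triangular fin: A = ½·45·30 = 675.00, centroid at (125.00, 10.00).
hole: A = −π·28² = -2463.01, centroid at (41.00, 59.00).
ΣA = 13963.65 cm², ΣAx_c = 849732.88 cm³, ΣAy_c = 997515.05 cm³.
x_c = 849732.88/13963.65 = 60.85 cm; y_c = 997515.05/13963.65 = 71.44 cm.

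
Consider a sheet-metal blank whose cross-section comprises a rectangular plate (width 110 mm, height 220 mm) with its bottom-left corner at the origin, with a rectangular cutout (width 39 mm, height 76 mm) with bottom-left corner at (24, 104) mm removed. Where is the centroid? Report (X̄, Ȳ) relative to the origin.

Part | A | x̄ᵢ | ȳᵢ | A·x̄ᵢ | A·ȳᵢ
plate | 24200.00 | 55.00 | 110.00 | 1331000.00 | 2662000.00
hole | -2964.00 | 43.50 | 142.00 | -128934.00 | -420888.00
Σ | 21236.00 |  |  | 1202066.00 | 2241112.00
X̄ = 1202066.00 / 21236.00 = 56.61 mm
Ȳ = 2241112.00 / 21236.00 = 105.53 mm

X̄ = 56.61 mm, Ȳ = 105.53 mm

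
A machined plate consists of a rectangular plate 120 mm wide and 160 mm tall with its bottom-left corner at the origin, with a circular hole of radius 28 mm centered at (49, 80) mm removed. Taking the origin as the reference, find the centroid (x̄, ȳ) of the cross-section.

Part | A | x̄ᵢ | ȳᵢ | A·x̄ᵢ | A·ȳᵢ
plate | 19200.00 | 60.00 | 80.00 | 1152000.00 | 1536000.00
hole | -2463.01 | 49.00 | 80.00 | -120687.42 | -197040.69
Σ | 16736.99 |  |  | 1031312.58 | 1338959.31
x̄ = 1031312.58 / 16736.99 = 61.62 mm
ȳ = 1338959.31 / 16736.99 = 80.00 mm

x̄ = 61.62 mm, ȳ = 80.00 mm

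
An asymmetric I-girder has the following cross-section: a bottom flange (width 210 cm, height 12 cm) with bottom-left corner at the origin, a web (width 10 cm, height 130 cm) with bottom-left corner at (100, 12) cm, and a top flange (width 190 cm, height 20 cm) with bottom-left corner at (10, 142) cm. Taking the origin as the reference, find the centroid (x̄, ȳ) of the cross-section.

bottom flange: A = 210 × 12 = 2520.00, centroid at (105.00, 6.00).
web: A = 10 × 130 = 1300.00, centroid at (105.00, 77.00).
top flange: A = 190 × 20 = 3800.00, centroid at (105.00, 152.00).
ΣA = 7620.00 cm², ΣAx̄ = 800100.00 cm³, ΣAȳ = 692820.00 cm³.
x̄ = 800100.00/7620.00 = 105.00 cm; ȳ = 692820.00/7620.00 = 90.92 cm.

x̄ = 105.00 cm, ȳ = 90.92 cm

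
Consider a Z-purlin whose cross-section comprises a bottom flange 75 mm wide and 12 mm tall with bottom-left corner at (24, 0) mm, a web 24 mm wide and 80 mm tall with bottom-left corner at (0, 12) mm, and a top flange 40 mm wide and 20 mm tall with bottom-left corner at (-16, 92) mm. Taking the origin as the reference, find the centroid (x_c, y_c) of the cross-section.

x_c = 22.54 mm, y_c = 51.61 mm

bottom flange: A = 75 × 12 = 900.00, centroid at (61.50, 6.00).
web: A = 24 × 80 = 1920.00, centroid at (12.00, 52.00).
top flange: A = 40 × 20 = 800.00, centroid at (4.00, 102.00).
ΣA = 3620.00 mm², ΣAx_c = 81590.00 mm³, ΣAy_c = 186840.00 mm³.
x_c = 81590.00/3620.00 = 22.54 mm; y_c = 186840.00/3620.00 = 51.61 mm.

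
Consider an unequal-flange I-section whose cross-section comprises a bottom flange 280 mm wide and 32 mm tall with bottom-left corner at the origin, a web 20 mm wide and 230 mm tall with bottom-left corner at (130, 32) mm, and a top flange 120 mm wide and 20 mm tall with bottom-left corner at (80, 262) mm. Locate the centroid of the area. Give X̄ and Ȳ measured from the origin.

X̄ = 140.00 mm, Ȳ = 92.25 mm

Part | A | x̄ᵢ | ȳᵢ | A·x̄ᵢ | A·ȳᵢ
bottom flange | 8960.00 | 140.00 | 16.00 | 1254400.00 | 143360.00
web | 4600.00 | 140.00 | 147.00 | 644000.00 | 676200.00
top flange | 2400.00 | 140.00 | 272.00 | 336000.00 | 652800.00
Σ | 15960.00 |  |  | 2234400.00 | 1472360.00
X̄ = 2234400.00 / 15960.00 = 140.00 mm
Ȳ = 1472360.00 / 15960.00 = 92.25 mm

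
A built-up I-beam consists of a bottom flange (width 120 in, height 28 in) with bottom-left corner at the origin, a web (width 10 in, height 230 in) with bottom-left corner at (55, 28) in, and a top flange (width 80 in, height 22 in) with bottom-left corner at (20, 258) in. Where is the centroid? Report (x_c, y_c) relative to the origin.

bottom flange: A = 120 × 28 = 3360.00, centroid at (60.00, 14.00).
web: A = 10 × 230 = 2300.00, centroid at (60.00, 143.00).
top flange: A = 80 × 22 = 1760.00, centroid at (60.00, 269.00).
ΣA = 7420.00 in², ΣAx_c = 445200.00 in³, ΣAy_c = 849380.00 in³.
x_c = 445200.00/7420.00 = 60.00 in; y_c = 849380.00/7420.00 = 114.47 in.

x_c = 60.00 in, y_c = 114.47 in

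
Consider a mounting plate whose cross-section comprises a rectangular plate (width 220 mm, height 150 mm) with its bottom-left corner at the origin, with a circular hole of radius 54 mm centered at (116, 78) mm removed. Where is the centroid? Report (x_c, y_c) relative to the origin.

x_c = 107.69 mm, y_c = 73.85 mm

plate: A = 220 × 150 = 33000.00, centroid at (110.00, 75.00).
hole: A = −π·54² = -9160.88, centroid at (116.00, 78.00).
ΣA = 23839.12 mm²
ΣAx_c = (33000.00)(110.00) + (-9160.88)(116.00) = 2567337.44 mm³
ΣAy_c = (33000.00)(75.00) + (-9160.88)(78.00) = 1760451.03 mm³
x_c = 2567337.44 / 23839.12 = 107.69 mm
y_c = 1760451.03 / 23839.12 = 73.85 mm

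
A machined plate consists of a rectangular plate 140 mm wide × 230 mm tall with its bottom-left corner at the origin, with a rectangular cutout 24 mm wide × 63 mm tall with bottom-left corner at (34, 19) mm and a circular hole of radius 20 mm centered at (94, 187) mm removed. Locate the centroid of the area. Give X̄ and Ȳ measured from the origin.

plate: A = 140 × 230 = 32200.00, centroid at (70.00, 115.00).
hole 1: A = −(24 × 63) = -1512.00, centroid at (46.00, 50.50).
hole 2: A = −π·20² = -1256.64, centroid at (94.00, 187.00).
ΣA = 29431.36 mm²
ΣAX̄ = (32200.00)(70.00) + (-1512.00)(46.00) + (-1256.64)(94.00) = 2066324.12 mm³
ΣAȲ = (32200.00)(115.00) + (-1512.00)(50.50) + (-1256.64)(187.00) = 3391652.87 mm³
X̄ = 2066324.12 / 29431.36 = 70.21 mm
Ȳ = 3391652.87 / 29431.36 = 115.24 mm

X̄ = 70.21 mm, Ȳ = 115.24 mm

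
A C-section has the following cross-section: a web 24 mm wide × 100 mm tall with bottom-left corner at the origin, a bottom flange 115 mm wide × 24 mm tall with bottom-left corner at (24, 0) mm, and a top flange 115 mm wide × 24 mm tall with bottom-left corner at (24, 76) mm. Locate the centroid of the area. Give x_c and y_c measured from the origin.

x_c = 60.44 mm, y_c = 50.00 mm

web: A = 24 × 100 = 2400.00, centroid at (12.00, 50.00).
bottom flange: A = 115 × 24 = 2760.00, centroid at (81.50, 12.00).
top flange: A = 115 × 24 = 2760.00, centroid at (81.50, 88.00).
ΣA = 7920.00 mm², ΣAx_c = 478680.00 mm³, ΣAy_c = 396000.00 mm³.
x_c = 478680.00/7920.00 = 60.44 mm; y_c = 396000.00/7920.00 = 50.00 mm.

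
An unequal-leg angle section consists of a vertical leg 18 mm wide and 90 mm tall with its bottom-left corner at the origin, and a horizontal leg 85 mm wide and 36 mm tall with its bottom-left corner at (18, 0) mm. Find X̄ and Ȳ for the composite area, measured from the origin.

vertical leg: A = 18 × 90 = 1620.00, centroid at (9.00, 45.00).
horizontal leg: A = 85 × 36 = 3060.00, centroid at (60.50, 18.00).
ΣA = 4680.00 mm², ΣAX̄ = 199710.00 mm³, ΣAȲ = 127980.00 mm³.
X̄ = 199710.00/4680.00 = 42.67 mm; Ȳ = 127980.00/4680.00 = 27.35 mm.

X̄ = 42.67 mm, Ȳ = 27.35 mm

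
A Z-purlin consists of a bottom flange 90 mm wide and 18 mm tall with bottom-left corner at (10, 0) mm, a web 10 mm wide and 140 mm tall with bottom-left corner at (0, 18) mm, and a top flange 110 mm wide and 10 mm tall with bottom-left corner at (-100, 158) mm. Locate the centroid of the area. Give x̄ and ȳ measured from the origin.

bottom flange: A = 90 × 18 = 1620.00, centroid at (55.00, 9.00).
web: A = 10 × 140 = 1400.00, centroid at (5.00, 88.00).
top flange: A = 110 × 10 = 1100.00, centroid at (-45.00, 163.00).
ΣA = 4120.00 mm²
ΣAx̄ = (1620.00)(55.00) + (1400.00)(5.00) + (1100.00)(-45.00) = 46600.00 mm³
ΣAȳ = (1620.00)(9.00) + (1400.00)(88.00) + (1100.00)(163.00) = 317080.00 mm³
x̄ = 46600.00 / 4120.00 = 11.31 mm
ȳ = 317080.00 / 4120.00 = 76.96 mm

x̄ = 11.31 mm, ȳ = 76.96 mm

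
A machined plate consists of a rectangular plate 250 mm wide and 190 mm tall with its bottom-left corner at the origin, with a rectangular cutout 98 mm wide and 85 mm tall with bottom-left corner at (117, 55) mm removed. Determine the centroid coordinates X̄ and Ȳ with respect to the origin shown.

X̄ = 116.28 mm, Ȳ = 94.47 mm

Part | A | x̄ᵢ | ȳᵢ | A·x̄ᵢ | A·ȳᵢ
plate | 47500.00 | 125.00 | 95.00 | 5937500.00 | 4512500.00
hole | -8330.00 | 166.00 | 97.50 | -1382780.00 | -812175.00
Σ | 39170.00 |  |  | 4554720.00 | 3700325.00
X̄ = 4554720.00 / 39170.00 = 116.28 mm
Ȳ = 3700325.00 / 39170.00 = 94.47 mm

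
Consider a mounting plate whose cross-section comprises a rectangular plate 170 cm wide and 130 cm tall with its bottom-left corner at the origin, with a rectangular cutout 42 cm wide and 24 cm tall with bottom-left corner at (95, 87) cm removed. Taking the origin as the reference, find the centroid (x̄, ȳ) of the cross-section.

x̄ = 83.52 cm, ȳ = 63.38 cm

plate: A = 170 × 130 = 22100.00, centroid at (85.00, 65.00).
hole: A = −(42 × 24) = -1008.00, centroid at (116.00, 99.00).
ΣA = 21092.00 cm²
ΣAx̄ = (22100.00)(85.00) + (-1008.00)(116.00) = 1761572.00 cm³
ΣAȳ = (22100.00)(65.00) + (-1008.00)(99.00) = 1336708.00 cm³
x̄ = 1761572.00 / 21092.00 = 83.52 cm
ȳ = 1336708.00 / 21092.00 = 63.38 cm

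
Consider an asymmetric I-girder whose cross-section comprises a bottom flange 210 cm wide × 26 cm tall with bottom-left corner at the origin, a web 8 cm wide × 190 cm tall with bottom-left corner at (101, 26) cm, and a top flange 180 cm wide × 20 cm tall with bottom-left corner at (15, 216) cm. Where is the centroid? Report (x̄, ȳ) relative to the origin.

x̄ = 105.00 cm, ȳ = 100.99 cm

bottom flange: A = 210 × 26 = 5460.00, centroid at (105.00, 13.00).
web: A = 8 × 190 = 1520.00, centroid at (105.00, 121.00).
top flange: A = 180 × 20 = 3600.00, centroid at (105.00, 226.00).
ΣA = 10580.00 cm², ΣAx̄ = 1110900.00 cm³, ΣAȳ = 1068500.00 cm³.
x̄ = 1110900.00/10580.00 = 105.00 cm; ȳ = 1068500.00/10580.00 = 100.99 cm.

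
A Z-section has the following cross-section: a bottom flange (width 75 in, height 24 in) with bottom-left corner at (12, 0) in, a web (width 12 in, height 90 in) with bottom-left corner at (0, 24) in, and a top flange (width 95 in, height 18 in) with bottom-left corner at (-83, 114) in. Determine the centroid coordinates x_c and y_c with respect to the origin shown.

x_c = 7.60 in, y_c = 66.76 in

bottom flange: A = 75 × 24 = 1800.00, centroid at (49.50, 12.00).
web: A = 12 × 90 = 1080.00, centroid at (6.00, 69.00).
top flange: A = 95 × 18 = 1710.00, centroid at (-35.50, 123.00).
ΣA = 4590.00 in²
ΣAx_c = (1800.00)(49.50) + (1080.00)(6.00) + (1710.00)(-35.50) = 34875.00 in³
ΣAy_c = (1800.00)(12.00) + (1080.00)(69.00) + (1710.00)(123.00) = 306450.00 in³
x_c = 34875.00 / 4590.00 = 7.60 in
y_c = 306450.00 / 4590.00 = 66.76 in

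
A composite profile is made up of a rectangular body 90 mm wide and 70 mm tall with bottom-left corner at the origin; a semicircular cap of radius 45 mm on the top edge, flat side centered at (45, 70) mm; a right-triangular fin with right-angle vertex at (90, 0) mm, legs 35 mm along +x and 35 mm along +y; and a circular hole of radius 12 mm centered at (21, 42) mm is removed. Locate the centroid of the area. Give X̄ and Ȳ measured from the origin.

X̄ = 49.73 mm, Ȳ = 51.04 mm

Part | A | x̄ᵢ | ȳᵢ | A·x̄ᵢ | A·ȳᵢ
rectangular body | 6300.00 | 45.00 | 35.00 | 283500.00 | 220500.00
semicircular top | 3180.86 | 45.00 | 89.10 | 143138.82 | 283410.38
triangular fin | 612.50 | 101.67 | 11.67 | 62270.83 | 7145.83
hole | -452.39 | 21.00 | 42.00 | -9500.18 | -19000.35
Σ | 9640.97 |  |  | 479409.47 | 492055.86
X̄ = 479409.47 / 9640.97 = 49.73 mm
Ȳ = 492055.86 / 9640.97 = 51.04 mm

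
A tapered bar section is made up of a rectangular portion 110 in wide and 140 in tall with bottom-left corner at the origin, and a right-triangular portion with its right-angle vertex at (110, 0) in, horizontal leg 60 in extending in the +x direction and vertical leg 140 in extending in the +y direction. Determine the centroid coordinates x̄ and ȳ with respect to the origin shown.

x̄ = 71.07 in, ȳ = 65.00 in

Part | A | x̄ᵢ | ȳᵢ | A·x̄ᵢ | A·ȳᵢ
rectangular portion | 15400.00 | 55.00 | 70.00 | 847000.00 | 1078000.00
triangular portion | 4200.00 | 130.00 | 46.67 | 546000.00 | 196000.00
Σ | 19600.00 |  |  | 1393000.00 | 1274000.00
x̄ = 1393000.00 / 19600.00 = 71.07 in
ȳ = 1274000.00 / 19600.00 = 65.00 in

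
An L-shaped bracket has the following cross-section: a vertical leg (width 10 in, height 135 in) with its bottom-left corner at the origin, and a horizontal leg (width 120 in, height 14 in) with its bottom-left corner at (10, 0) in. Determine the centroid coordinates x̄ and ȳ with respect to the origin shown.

vertical leg: A = 10 × 135 = 1350.00, centroid at (5.00, 67.50).
horizontal leg: A = 120 × 14 = 1680.00, centroid at (70.00, 7.00).
ΣA = 3030.00 in², ΣAx̄ = 124350.00 in³, ΣAȳ = 102885.00 in³.
x̄ = 124350.00/3030.00 = 41.04 in; ȳ = 102885.00/3030.00 = 33.96 in.

x̄ = 41.04 in, ȳ = 33.96 in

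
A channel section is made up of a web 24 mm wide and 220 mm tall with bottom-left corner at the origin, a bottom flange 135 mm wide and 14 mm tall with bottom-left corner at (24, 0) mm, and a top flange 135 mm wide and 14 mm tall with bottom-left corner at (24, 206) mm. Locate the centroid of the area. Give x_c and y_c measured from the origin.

x_c = 45.17 mm, y_c = 110.00 mm

web: A = 24 × 220 = 5280.00, centroid at (12.00, 110.00).
bottom flange: A = 135 × 14 = 1890.00, centroid at (91.50, 7.00).
top flange: A = 135 × 14 = 1890.00, centroid at (91.50, 213.00).
ΣA = 9060.00 mm²
ΣAx_c = (5280.00)(12.00) + (1890.00)(91.50) + (1890.00)(91.50) = 409230.00 mm³
ΣAy_c = (5280.00)(110.00) + (1890.00)(7.00) + (1890.00)(213.00) = 996600.00 mm³
x_c = 409230.00 / 9060.00 = 45.17 mm
y_c = 996600.00 / 9060.00 = 110.00 mm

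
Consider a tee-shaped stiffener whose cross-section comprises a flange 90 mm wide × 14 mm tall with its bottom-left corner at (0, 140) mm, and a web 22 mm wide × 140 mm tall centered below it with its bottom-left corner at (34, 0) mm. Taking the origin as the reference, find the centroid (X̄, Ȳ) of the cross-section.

Part | A | x̄ᵢ | ȳᵢ | A·x̄ᵢ | A·ȳᵢ
web | 3080.00 | 45.00 | 70.00 | 138600.00 | 215600.00
flange | 1260.00 | 45.00 | 147.00 | 56700.00 | 185220.00
Σ | 4340.00 |  |  | 195300.00 | 400820.00
X̄ = 195300.00 / 4340.00 = 45.00 mm
Ȳ = 400820.00 / 4340.00 = 92.35 mm

X̄ = 45.00 mm, Ȳ = 92.35 mm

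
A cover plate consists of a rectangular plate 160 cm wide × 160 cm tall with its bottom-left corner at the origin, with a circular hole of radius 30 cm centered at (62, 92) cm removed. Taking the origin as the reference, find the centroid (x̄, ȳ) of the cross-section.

x̄ = 82.23 cm, ȳ = 78.51 cm

Part | A | x̄ᵢ | ȳᵢ | A·x̄ᵢ | A·ȳᵢ
plate | 25600.00 | 80.00 | 80.00 | 2048000.00 | 2048000.00
hole | -2827.43 | 62.00 | 92.00 | -175300.87 | -260123.87
Σ | 22772.57 |  |  | 1872699.13 | 1787876.13
x̄ = 1872699.13 / 22772.57 = 82.23 cm
ȳ = 1787876.13 / 22772.57 = 78.51 cm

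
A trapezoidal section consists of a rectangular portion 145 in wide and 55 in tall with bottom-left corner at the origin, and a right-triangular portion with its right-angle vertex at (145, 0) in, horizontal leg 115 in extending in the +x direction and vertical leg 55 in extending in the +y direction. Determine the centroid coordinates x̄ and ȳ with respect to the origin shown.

x̄ = 103.97 in, ȳ = 24.90 in

Part | A | x̄ᵢ | ȳᵢ | A·x̄ᵢ | A·ȳᵢ
rectangular portion | 7975.00 | 72.50 | 27.50 | 578187.50 | 219312.50
triangular portion | 3162.50 | 183.33 | 18.33 | 579791.67 | 57979.17
Σ | 11137.50 |  |  | 1157979.17 | 277291.67
x̄ = 1157979.17 / 11137.50 = 103.97 in
ȳ = 277291.67 / 11137.50 = 24.90 in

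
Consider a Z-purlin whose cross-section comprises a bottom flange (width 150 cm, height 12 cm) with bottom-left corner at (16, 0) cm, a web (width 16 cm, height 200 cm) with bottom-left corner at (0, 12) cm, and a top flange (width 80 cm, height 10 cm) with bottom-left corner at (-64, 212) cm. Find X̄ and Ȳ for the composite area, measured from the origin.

bottom flange: A = 150 × 12 = 1800.00, centroid at (91.00, 6.00).
web: A = 16 × 200 = 3200.00, centroid at (8.00, 112.00).
top flange: A = 80 × 10 = 800.00, centroid at (-24.00, 217.00).
ΣA = 5800.00 cm², ΣAX̄ = 170200.00 cm³, ΣAȲ = 542800.00 cm³.
X̄ = 170200.00/5800.00 = 29.34 cm; Ȳ = 542800.00/5800.00 = 93.59 cm.

X̄ = 29.34 cm, Ȳ = 93.59 cm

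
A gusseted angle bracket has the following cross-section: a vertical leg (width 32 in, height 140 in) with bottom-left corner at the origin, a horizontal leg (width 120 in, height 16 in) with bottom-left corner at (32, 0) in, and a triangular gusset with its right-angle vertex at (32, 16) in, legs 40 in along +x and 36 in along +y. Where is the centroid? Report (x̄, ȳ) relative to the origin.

x̄ = 39.46 in, ȳ = 49.03 in

Part | A | x̄ᵢ | ȳᵢ | A·x̄ᵢ | A·ȳᵢ
vertical leg | 4480.00 | 16.00 | 70.00 | 71680.00 | 313600.00
horizontal leg | 1920.00 | 92.00 | 8.00 | 176640.00 | 15360.00
gusset | 720.00 | 45.33 | 28.00 | 32640.00 | 20160.00
Σ | 7120.00 |  |  | 280960.00 | 349120.00
x̄ = 280960.00 / 7120.00 = 39.46 in
ȳ = 349120.00 / 7120.00 = 49.03 in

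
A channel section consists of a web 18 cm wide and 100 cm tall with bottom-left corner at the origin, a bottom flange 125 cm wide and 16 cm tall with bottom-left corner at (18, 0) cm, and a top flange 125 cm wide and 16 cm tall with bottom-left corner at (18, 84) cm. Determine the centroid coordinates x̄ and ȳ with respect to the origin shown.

x̄ = 58.31 cm, ȳ = 50.00 cm

web: A = 18 × 100 = 1800.00, centroid at (9.00, 50.00).
bottom flange: A = 125 × 16 = 2000.00, centroid at (80.50, 8.00).
top flange: A = 125 × 16 = 2000.00, centroid at (80.50, 92.00).
ΣA = 5800.00 cm²
ΣAx̄ = (1800.00)(9.00) + (2000.00)(80.50) + (2000.00)(80.50) = 338200.00 cm³
ΣAȳ = (1800.00)(50.00) + (2000.00)(8.00) + (2000.00)(92.00) = 290000.00 cm³
x̄ = 338200.00 / 5800.00 = 58.31 cm
ȳ = 290000.00 / 5800.00 = 50.00 cm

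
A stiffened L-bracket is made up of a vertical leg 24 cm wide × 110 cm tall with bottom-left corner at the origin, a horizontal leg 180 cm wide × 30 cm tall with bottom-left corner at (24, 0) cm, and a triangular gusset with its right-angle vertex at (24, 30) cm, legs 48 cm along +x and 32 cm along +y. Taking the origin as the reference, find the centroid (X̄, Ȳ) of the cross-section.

X̄ = 76.98 cm, Ȳ = 29.23 cm

Part | A | x̄ᵢ | ȳᵢ | A·x̄ᵢ | A·ȳᵢ
vertical leg | 2640.00 | 12.00 | 55.00 | 31680.00 | 145200.00
horizontal leg | 5400.00 | 114.00 | 15.00 | 615600.00 | 81000.00
gusset | 768.00 | 40.00 | 40.67 | 30720.00 | 31232.00
Σ | 8808.00 |  |  | 678000.00 | 257432.00
X̄ = 678000.00 / 8808.00 = 76.98 cm
Ȳ = 257432.00 / 8808.00 = 29.23 cm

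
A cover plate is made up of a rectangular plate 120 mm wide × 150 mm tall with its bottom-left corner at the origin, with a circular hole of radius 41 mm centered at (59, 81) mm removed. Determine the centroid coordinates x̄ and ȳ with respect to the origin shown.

x̄ = 60.42 mm, ȳ = 72.51 mm

plate: A = 120 × 150 = 18000.00, centroid at (60.00, 75.00).
hole: A = −π·41² = -5281.02, centroid at (59.00, 81.00).
ΣA = 12718.98 mm²
ΣAx̄ = (18000.00)(60.00) + (-5281.02)(59.00) = 768419.98 mm³
ΣAȳ = (18000.00)(75.00) + (-5281.02)(81.00) = 922237.60 mm³
x̄ = 768419.98 / 12718.98 = 60.42 mm
ȳ = 922237.60 / 12718.98 = 72.51 mm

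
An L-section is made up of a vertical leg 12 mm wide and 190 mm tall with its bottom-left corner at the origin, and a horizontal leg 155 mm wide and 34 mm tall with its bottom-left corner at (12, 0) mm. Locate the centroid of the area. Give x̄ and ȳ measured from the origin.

x̄ = 64.28 mm, ȳ = 40.55 mm

Part | A | x̄ᵢ | ȳᵢ | A·x̄ᵢ | A·ȳᵢ
vertical leg | 2280.00 | 6.00 | 95.00 | 13680.00 | 216600.00
horizontal leg | 5270.00 | 89.50 | 17.00 | 471665.00 | 89590.00
Σ | 7550.00 |  |  | 485345.00 | 306190.00
x̄ = 485345.00 / 7550.00 = 64.28 mm
ȳ = 306190.00 / 7550.00 = 40.55 mm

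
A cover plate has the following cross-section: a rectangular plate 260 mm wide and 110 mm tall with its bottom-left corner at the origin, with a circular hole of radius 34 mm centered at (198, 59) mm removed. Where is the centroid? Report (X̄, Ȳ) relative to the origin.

X̄ = 120.11 mm, Ȳ = 54.42 mm

plate: A = 260 × 110 = 28600.00, centroid at (130.00, 55.00).
hole: A = −π·34² = -3631.68, centroid at (198.00, 59.00).
ΣA = 24968.32 mm²
ΣAX̄ = (28600.00)(130.00) + (-3631.68)(198.00) = 2998927.14 mm³
ΣAȲ = (28600.00)(55.00) + (-3631.68)(59.00) = 1358730.81 mm³
X̄ = 2998927.14 / 24968.32 = 120.11 mm
Ȳ = 1358730.81 / 24968.32 = 54.42 mm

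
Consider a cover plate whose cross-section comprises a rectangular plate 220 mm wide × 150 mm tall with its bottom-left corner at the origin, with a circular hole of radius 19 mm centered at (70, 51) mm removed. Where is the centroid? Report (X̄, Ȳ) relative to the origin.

X̄ = 111.42 mm, Ȳ = 75.85 mm

plate: A = 220 × 150 = 33000.00, centroid at (110.00, 75.00).
hole: A = −π·19² = -1134.11, centroid at (70.00, 51.00).
ΣA = 31865.89 mm², ΣAX̄ = 3550611.95 mm³, ΣAȲ = 2417160.14 mm³.
X̄ = 3550611.95/31865.89 = 111.42 mm; Ȳ = 2417160.14/31865.89 = 75.85 mm.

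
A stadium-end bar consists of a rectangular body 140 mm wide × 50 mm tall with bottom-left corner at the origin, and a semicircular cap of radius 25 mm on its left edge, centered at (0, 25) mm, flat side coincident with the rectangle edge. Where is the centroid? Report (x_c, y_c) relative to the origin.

Part | A | x̄ᵢ | ȳᵢ | A·x̄ᵢ | A·ȳᵢ
rectangular body | 7000.00 | 70.00 | 25.00 | 490000.00 | 175000.00
semicircular end | 981.75 | -10.61 | 25.00 | -10416.67 | 24543.69
Σ | 7981.75 |  |  | 479583.33 | 199543.69
x_c = 479583.33 / 7981.75 = 60.09 mm
y_c = 199543.69 / 7981.75 = 25.00 mm

x_c = 60.09 mm, y_c = 25.00 mm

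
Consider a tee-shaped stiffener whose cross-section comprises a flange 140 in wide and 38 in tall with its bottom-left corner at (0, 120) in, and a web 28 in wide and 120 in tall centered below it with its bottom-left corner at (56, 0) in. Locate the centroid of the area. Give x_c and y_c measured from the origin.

x_c = 70.00 in, y_c = 108.42 in

web: A = 28 × 120 = 3360.00, centroid at (70.00, 60.00).
flange: A = 140 × 38 = 5320.00, centroid at (70.00, 139.00).
ΣA = 8680.00 in², ΣAx_c = 607600.00 in³, ΣAy_c = 941080.00 in³.
x_c = 607600.00/8680.00 = 70.00 in; y_c = 941080.00/8680.00 = 108.42 in.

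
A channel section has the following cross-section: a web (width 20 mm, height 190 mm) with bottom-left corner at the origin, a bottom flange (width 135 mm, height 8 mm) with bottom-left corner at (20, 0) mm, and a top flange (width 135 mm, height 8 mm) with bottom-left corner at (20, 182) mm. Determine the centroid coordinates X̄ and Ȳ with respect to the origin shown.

Part | A | x̄ᵢ | ȳᵢ | A·x̄ᵢ | A·ȳᵢ
web | 3800.00 | 10.00 | 95.00 | 38000.00 | 361000.00
bottom flange | 1080.00 | 87.50 | 4.00 | 94500.00 | 4320.00
top flange | 1080.00 | 87.50 | 186.00 | 94500.00 | 200880.00
Σ | 5960.00 |  |  | 227000.00 | 566200.00
X̄ = 227000.00 / 5960.00 = 38.09 mm
Ȳ = 566200.00 / 5960.00 = 95.00 mm

X̄ = 38.09 mm, Ȳ = 95.00 mm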